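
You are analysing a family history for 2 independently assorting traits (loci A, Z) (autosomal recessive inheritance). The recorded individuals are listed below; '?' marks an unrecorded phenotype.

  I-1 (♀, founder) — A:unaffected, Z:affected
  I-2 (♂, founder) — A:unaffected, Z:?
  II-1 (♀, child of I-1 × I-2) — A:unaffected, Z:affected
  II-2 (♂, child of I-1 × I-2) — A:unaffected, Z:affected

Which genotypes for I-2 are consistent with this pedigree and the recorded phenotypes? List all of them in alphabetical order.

I-2 ∈ {AA Zz, AA zz, Aa Zz, Aa zz}

A/I-1 un ·: AA|Aa
A/I-2 un ·: AA|Aa
A/II-1 un I-1×I-2: AA|Aa
A/II-2 un I-1×I-2: AA|Aa
⇒ A over [I-1,I-2,II-1,II-2]: 13 consistent
Z/I-1 aff ·: zz
Z/I-2 ? ·: Zz|zz
Z/II-1 aff I-1×I-2: zz
Z/II-2 aff I-1×I-2: zz
⇒ Z over [I-1,I-2,II-1,II-2]: 2 consistent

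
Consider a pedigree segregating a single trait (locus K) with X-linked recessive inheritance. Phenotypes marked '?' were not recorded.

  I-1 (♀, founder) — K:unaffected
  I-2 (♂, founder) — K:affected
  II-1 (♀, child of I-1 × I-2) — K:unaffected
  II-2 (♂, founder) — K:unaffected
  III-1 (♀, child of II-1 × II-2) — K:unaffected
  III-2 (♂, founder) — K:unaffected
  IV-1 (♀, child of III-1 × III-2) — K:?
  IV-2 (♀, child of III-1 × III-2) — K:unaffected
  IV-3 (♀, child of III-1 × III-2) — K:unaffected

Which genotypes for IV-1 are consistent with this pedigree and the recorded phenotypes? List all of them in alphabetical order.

K/I-1 un ·: X^KX^K|X^KX^k
K/I-2 aff ·: X^kY
K/II-1 un I-1×I-2: X^KX^k
K/II-2 un ·: X^KY
K/III-1 un II-1×II-2: X^KX^K|X^KX^k
K/III-2 un ·: X^KY
K/IV-1 ? III-1×III-2: X^KX^K|X^KX^k
K/IV-2 un III-1×III-2: X^KX^K|X^KX^k
K/IV-3 un III-1×III-2: X^KX^K|X^KX^k
⇒ K over [I-1,I-2,II-1,II-2,III-1,III-2,IV-1,IV-2,IV-3]: 18 consistent

IV-1 ∈ {X^KX^K, X^KX^k}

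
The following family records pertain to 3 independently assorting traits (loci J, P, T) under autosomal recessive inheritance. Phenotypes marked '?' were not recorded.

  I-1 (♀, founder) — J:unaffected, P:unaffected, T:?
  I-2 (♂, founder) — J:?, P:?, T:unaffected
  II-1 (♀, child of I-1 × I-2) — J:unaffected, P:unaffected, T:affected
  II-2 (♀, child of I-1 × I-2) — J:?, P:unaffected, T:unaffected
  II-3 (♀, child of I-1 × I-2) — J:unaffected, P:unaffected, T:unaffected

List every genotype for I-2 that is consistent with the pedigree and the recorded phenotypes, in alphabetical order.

J/I-1 un ·: JJ|Jj
J/I-2 ? ·: JJ|Jj|jj
J/II-1 un I-1×I-2: JJ|Jj
J/II-2 ? I-1×I-2: JJ|Jj|jj
J/II-3 un I-1×I-2: JJ|Jj
⇒ J over [I-1,I-2,II-1,II-2,II-3]: 32 consistent
P/I-1 un ·: PP|Pp
P/I-2 ? ·: PP|Pp|pp
P/II-1 un I-1×I-2: PP|Pp
P/II-2 un I-1×I-2: PP|Pp
P/II-3 un I-1×I-2: PP|Pp
⇒ P over [I-1,I-2,II-1,II-2,II-3]: 27 consistent
T/I-1 ? ·: Tt|tt
T/I-2 un ·: Tt
T/II-1 aff I-1×I-2: tt
T/II-2 un I-1×I-2: TT|Tt
T/II-3 un I-1×I-2: TT|Tt
⇒ T over [I-1,I-2,II-1,II-2,II-3]: 5 consistent

I-2 ∈ {JJ PP Tt, JJ Pp Tt, JJ pp Tt, Jj PP Tt, Jj Pp Tt, Jj pp Tt, jj PP Tt, jj Pp Tt, jj pp Tt}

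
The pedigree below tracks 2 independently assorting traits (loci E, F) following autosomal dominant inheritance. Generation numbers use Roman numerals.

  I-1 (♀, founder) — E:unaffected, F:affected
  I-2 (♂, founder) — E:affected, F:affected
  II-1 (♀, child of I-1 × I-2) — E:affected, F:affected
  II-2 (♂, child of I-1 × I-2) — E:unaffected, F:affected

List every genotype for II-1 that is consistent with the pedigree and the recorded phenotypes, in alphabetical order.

E/I-1 un ·: ee
E/I-2 aff ·: Ee
E/II-1 aff I-1×I-2: Ee
E/II-2 un I-1×I-2: ee
⇒ E over [I-1,I-2,II-1,II-2]: 1 consistent
F/I-1 aff ·: Ff|FF
F/I-2 aff ·: Ff|FF
F/II-1 aff I-1×I-2: Ff|FF
F/II-2 aff I-1×I-2: Ff|FF
⇒ F over [I-1,I-2,II-1,II-2]: 13 consistent

II-1 ∈ {Ee FF, Ee Ff}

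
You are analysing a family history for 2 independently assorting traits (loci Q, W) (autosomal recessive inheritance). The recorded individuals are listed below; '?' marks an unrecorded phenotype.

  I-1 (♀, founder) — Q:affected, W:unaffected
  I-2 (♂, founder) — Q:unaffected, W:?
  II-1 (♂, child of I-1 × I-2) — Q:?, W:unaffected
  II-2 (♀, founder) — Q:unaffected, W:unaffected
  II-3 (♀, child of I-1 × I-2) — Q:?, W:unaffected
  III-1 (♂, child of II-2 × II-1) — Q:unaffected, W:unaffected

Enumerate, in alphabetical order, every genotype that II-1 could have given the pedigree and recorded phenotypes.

II-1 ∈ {Qq WW, Qq Ww, qq WW, qq Ww}

Q/I-1 aff ·: qq
Q/I-2 un ·: QQ|Qq
Q/II-1 ? I-1×I-2: Qq|qq
Q/II-2 un ·: QQ|Qq
Q/II-3 ? I-1×I-2: Qq|qq
Q/III-1 un II-2×II-1: QQ|Qq
⇒ Q over [I-1,I-2,II-1,II-2,II-3,III-1]: 16 consistent
W/I-1 un ·: WW|Ww
W/I-2 ? ·: WW|Ww|ww
W/II-1 un I-1×I-2: WW|Ww
W/II-2 un ·: WW|Ww
W/II-3 un I-1×I-2: WW|Ww
W/III-1 un II-2×II-1: WW|Ww
⇒ W over [I-1,I-2,II-1,II-2,II-3,III-1]: 53 consistent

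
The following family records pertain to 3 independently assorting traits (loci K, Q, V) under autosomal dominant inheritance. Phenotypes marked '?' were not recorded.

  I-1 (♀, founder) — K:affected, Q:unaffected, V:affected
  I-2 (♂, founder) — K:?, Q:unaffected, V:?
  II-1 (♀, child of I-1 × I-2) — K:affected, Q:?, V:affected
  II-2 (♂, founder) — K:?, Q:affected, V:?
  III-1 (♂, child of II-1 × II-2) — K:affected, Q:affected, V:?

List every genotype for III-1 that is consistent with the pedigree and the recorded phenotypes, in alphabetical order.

III-1 ∈ {KK Qq VV, KK Qq Vv, KK Qq vv, Kk Qq VV, Kk Qq Vv, Kk Qq vv}

K/I-1 aff ·: Kk|KK
K/I-2 ? ·: kk|Kk|KK
K/II-1 aff I-1×I-2: Kk|KK
K/II-2 ? ·: kk|Kk|KK
K/III-1 aff II-1×II-2: Kk|KK
⇒ K over [I-1,I-2,II-1,II-2,III-1]: 41 consistent
Q/I-1 un ·: qq
Q/I-2 un ·: qq
Q/II-1 ? I-1×I-2: qq
Q/II-2 aff ·: Qq|QQ
Q/III-1 aff II-1×II-2: Qq
⇒ Q over [I-1,I-2,II-1,II-2,III-1]: 2 consistent
V/I-1 aff ·: Vv|VV
V/I-2 ? ·: vv|Vv|VV
V/II-1 aff I-1×I-2: Vv|VV
V/II-2 ? ·: vv|Vv|VV
V/III-1 ? II-1×II-2: vv|Vv|VV
⇒ V over [I-1,I-2,II-1,II-2,III-1]: 51 consistent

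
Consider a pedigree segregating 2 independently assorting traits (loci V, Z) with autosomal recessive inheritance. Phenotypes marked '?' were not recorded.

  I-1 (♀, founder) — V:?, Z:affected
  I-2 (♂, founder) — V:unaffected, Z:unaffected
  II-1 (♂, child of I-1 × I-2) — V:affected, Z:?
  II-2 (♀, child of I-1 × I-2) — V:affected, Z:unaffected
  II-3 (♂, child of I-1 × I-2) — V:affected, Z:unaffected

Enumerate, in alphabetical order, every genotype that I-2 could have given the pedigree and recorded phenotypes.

V/I-1 ? ·: Vv|vv
V/I-2 un ·: Vv
V/II-1 aff I-1×I-2: vv
V/II-2 aff I-1×I-2: vv
V/II-3 aff I-1×I-2: vv
⇒ V over [I-1,I-2,II-1,II-2,II-3]: 2 consistent
Z/I-1 aff ·: zz
Z/I-2 un ·: ZZ|Zz
Z/II-1 ? I-1×I-2: Zz|zz
Z/II-2 un I-1×I-2: Zz
Z/II-3 un I-1×I-2: Zz
⇒ Z over [I-1,I-2,II-1,II-2,II-3]: 3 consistent

I-2 ∈ {Vv ZZ, Vv Zz}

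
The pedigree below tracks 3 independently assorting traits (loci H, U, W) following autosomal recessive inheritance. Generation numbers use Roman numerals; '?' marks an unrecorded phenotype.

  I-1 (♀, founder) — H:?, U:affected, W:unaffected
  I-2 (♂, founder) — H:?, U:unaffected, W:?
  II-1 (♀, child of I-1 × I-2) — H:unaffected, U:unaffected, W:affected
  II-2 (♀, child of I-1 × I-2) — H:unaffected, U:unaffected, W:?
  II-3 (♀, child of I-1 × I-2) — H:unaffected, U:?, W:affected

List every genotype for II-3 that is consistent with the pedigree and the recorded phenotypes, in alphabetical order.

II-3 ∈ {HH Uu ww, HH uu ww, Hh Uu ww, Hh uu ww}

H/I-1 ? ·: HH|Hh|hh
H/I-2 ? ·: HH|Hh|hh
H/II-1 un I-1×I-2: HH|Hh
H/II-2 un I-1×I-2: HH|Hh
H/II-3 un I-1×I-2: HH|Hh
⇒ H over [I-1,I-2,II-1,II-2,II-3]: 29 consistent
U/I-1 aff ·: uu
U/I-2 un ·: UU|Uu
U/II-1 un I-1×I-2: Uu
U/II-2 un I-1×I-2: Uu
U/II-3 ? I-1×I-2: Uu|uu
⇒ U over [I-1,I-2,II-1,II-2,II-3]: 3 consistent
W/I-1 un ·: Ww
W/I-2 ? ·: Ww|ww
W/II-1 aff I-1×I-2: ww
W/II-2 ? I-1×I-2: WW|Ww|ww
W/II-3 aff I-1×I-2: ww
⇒ W over [I-1,I-2,II-1,II-2,II-3]: 5 consistent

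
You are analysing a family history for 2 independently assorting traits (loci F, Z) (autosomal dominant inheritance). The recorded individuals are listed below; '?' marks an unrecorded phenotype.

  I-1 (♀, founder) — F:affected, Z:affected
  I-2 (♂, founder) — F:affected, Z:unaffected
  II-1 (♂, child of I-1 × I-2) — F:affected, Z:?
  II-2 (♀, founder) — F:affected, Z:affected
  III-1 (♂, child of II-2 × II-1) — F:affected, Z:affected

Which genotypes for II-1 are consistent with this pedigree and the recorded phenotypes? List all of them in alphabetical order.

F/I-1 aff ·: Ff|FF
F/I-2 aff ·: Ff|FF
F/II-1 aff I-1×I-2: Ff|FF
F/II-2 aff ·: Ff|FF
F/III-1 aff II-2×II-1: Ff|FF
⇒ F over [I-1,I-2,II-1,II-2,III-1]: 24 consistent
Z/I-1 aff ·: Zz|ZZ
Z/I-2 un ·: zz
Z/II-1 ? I-1×I-2: zz|Zz
Z/II-2 aff ·: Zz|ZZ
Z/III-1 aff II-2×II-1: Zz|ZZ
⇒ Z over [I-1,I-2,II-1,II-2,III-1]: 10 consistent

II-1 ∈ {FF Zz, FF zz, Ff Zz, Ff zz}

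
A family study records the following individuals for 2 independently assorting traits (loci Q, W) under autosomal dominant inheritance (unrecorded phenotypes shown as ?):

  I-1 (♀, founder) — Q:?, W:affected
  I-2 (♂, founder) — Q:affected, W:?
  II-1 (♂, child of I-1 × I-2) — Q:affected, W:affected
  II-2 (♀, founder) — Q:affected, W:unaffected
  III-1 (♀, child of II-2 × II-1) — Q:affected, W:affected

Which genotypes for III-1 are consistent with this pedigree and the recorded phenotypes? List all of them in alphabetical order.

III-1 ∈ {QQ Ww, Qq Ww}

Q/I-1 ? ·: qq|Qq|QQ
Q/I-2 aff ·: Qq|QQ
Q/II-1 aff I-1×I-2: Qq|QQ
Q/II-2 aff ·: Qq|QQ
Q/III-1 aff II-2×II-1: Qq|QQ
⇒ Q over [I-1,I-2,II-1,II-2,III-1]: 32 consistent
W/I-1 aff ·: Ww|WW
W/I-2 ? ·: ww|Ww|WW
W/II-1 aff I-1×I-2: Ww|WW
W/II-2 un ·: ww
W/III-1 aff II-2×II-1: Ww
⇒ W over [I-1,I-2,II-1,II-2,III-1]: 9 consistent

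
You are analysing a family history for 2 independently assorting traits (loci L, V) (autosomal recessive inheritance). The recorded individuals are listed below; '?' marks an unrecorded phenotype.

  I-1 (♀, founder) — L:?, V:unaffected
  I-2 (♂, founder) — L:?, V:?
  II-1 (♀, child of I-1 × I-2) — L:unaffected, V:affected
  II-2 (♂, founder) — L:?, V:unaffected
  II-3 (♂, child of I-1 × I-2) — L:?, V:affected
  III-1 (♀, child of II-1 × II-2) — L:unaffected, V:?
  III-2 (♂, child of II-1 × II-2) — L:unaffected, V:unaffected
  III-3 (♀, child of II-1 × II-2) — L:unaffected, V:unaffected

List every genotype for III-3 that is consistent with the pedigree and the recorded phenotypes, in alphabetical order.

III-3 ∈ {LL Vv, Ll Vv}

L/I-1 ? ·: LL|Ll|ll
L/I-2 ? ·: LL|Ll|ll
L/II-1 un I-1×I-2: LL|Ll
L/II-2 ? ·: LL|Ll|ll
L/II-3 ? I-1×I-2: LL|Ll|ll
L/III-1 un II-1×II-2: LL|Ll
L/III-2 un II-1×II-2: LL|Ll
L/III-3 un II-1×II-2: LL|Ll
⇒ L over [I-1,I-2,II-1,II-2,II-3,III-1,III-2,III-3]: 301 consistent
V/I-1 un ·: Vv
V/I-2 ? ·: Vv|vv
V/II-1 aff I-1×I-2: vv
V/II-2 un ·: VV|Vv
V/II-3 aff I-1×I-2: vv
V/III-1 ? II-1×II-2: Vv|vv
V/III-2 un II-1×II-2: Vv
V/III-3 un II-1×II-2: Vv
⇒ V over [I-1,I-2,II-1,II-2,II-3,III-1,III-2,III-3]: 6 consistent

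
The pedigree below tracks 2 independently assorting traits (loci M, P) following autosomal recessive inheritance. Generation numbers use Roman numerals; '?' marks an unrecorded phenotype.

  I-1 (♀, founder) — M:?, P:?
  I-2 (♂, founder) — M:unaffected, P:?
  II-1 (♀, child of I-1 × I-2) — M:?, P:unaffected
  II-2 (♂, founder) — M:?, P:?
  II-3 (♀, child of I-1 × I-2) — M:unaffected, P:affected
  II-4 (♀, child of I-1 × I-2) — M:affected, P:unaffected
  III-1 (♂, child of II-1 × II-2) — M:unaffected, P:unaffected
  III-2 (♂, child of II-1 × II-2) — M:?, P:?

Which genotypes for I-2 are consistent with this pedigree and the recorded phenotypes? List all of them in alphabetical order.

M/I-1 ? ·: Mm|mm
M/I-2 un ·: Mm
M/II-1 ? I-1×I-2: MM|Mm|mm
M/II-2 ? ·: MM|Mm|mm
M/II-3 un I-1×I-2: MM|Mm
M/II-4 aff I-1×I-2: mm
M/III-1 un II-1×II-2: MM|Mm
M/III-2 ? II-1×II-2: MM|Mm|mm
⇒ M over [I-1,I-2,II-1,II-2,II-3,II-4,III-1,III-2]: 57 consistent
P/I-1 ? ·: Pp|pp
P/I-2 ? ·: Pp|pp
P/II-1 un I-1×I-2: PP|Pp
P/II-2 ? ·: PP|Pp|pp
P/II-3 aff I-1×I-2: pp
P/II-4 un I-1×I-2: PP|Pp
P/III-1 un II-1×II-2: PP|Pp
P/III-2 ? II-1×II-2: PP|Pp|pp
⇒ P over [I-1,I-2,II-1,II-2,II-3,II-4,III-1,III-2]: 60 consistent

I-2 ∈ {Mm Pp, Mm pp}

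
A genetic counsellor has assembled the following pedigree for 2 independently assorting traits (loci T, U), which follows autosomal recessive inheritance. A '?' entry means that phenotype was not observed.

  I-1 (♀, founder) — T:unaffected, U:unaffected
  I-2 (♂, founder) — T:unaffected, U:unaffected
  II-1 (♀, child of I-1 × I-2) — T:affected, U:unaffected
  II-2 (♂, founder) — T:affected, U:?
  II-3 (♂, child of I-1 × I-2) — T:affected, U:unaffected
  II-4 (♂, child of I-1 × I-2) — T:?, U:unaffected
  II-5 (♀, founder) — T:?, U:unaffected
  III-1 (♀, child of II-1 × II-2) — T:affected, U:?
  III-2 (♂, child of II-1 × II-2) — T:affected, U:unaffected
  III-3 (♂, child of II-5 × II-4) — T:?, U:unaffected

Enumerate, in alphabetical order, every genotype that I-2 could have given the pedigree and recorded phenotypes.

T/I-1 un ·: Tt
T/I-2 un ·: Tt
T/II-1 aff I-1×I-2: tt
T/II-2 aff ·: tt
T/II-3 aff I-1×I-2: tt
T/II-4 ? I-1×I-2: TT|Tt|tt
T/II-5 ? ·: TT|Tt|tt
T/III-1 aff II-1×II-2: tt
T/III-2 aff II-1×II-2: tt
T/III-3 ? II-5×II-4: TT|Tt|tt
⇒ T over [I-1,I-2,II-1,II-2,II-3,II-4,II-5,III-1,III-2,III-3]: 15 consistent
U/I-1 un ·: UU|Uu
U/I-2 un ·: UU|Uu
U/II-1 un I-1×I-2: UU|Uu
U/II-2 ? ·: UU|Uu|uu
U/II-3 un I-1×I-2: UU|Uu
U/II-4 un I-1×I-2: UU|Uu
U/II-5 un ·: UU|Uu
U/III-1 ? II-1×II-2: UU|Uu|uu
U/III-2 un II-1×II-2: UU|Uu
U/III-3 un II-5×II-4: UU|Uu
⇒ U over [I-1,I-2,II-1,II-2,II-3,II-4,II-5,III-1,III-2,III-3]: 774 consistent

I-2 ∈ {Tt UU, Tt Uu}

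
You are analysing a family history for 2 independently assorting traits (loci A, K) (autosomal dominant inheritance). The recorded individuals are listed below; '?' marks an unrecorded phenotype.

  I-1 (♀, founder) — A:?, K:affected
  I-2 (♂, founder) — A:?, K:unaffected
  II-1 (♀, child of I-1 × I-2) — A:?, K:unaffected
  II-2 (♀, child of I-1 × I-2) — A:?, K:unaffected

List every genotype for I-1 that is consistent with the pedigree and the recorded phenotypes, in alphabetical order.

A/I-1 ? ·: aa|Aa|AA
A/I-2 ? ·: aa|Aa|AA
A/II-1 ? I-1×I-2: aa|Aa|AA
A/II-2 ? I-1×I-2: aa|Aa|AA
⇒ A over [I-1,I-2,II-1,II-2]: 29 consistent
K/I-1 aff ·: Kk
K/I-2 un ·: kk
K/II-1 un I-1×I-2: kk
K/II-2 un I-1×I-2: kk
⇒ K over [I-1,I-2,II-1,II-2]: 1 consistent

I-1 ∈ {AA Kk, Aa Kk, aa Kk}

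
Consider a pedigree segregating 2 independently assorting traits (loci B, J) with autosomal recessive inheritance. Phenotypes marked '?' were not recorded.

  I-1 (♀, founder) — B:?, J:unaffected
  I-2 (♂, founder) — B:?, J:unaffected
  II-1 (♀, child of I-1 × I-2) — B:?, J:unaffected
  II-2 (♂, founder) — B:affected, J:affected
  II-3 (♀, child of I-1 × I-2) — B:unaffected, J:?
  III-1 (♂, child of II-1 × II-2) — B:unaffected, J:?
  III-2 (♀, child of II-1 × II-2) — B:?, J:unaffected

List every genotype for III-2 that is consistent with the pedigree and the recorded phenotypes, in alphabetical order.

III-2 ∈ {Bb Jj, bb Jj}

B/I-1 ? ·: BB|Bb|bb
B/I-2 ? ·: BB|Bb|bb
B/II-1 ? I-1×I-2: BB|Bb
B/II-2 aff ·: bb
B/II-3 un I-1×I-2: BB|Bb
B/III-1 un II-1×II-2: Bb
B/III-2 ? II-1×II-2: Bb|bb
⇒ B over [I-1,I-2,II-1,II-2,II-3,III-1,III-2]: 27 consistent
J/I-1 un ·: JJ|Jj
J/I-2 un ·: JJ|Jj
J/II-1 un I-1×I-2: JJ|Jj
J/II-2 aff ·: jj
J/II-3 ? I-1×I-2: JJ|Jj|jj
J/III-1 ? II-1×II-2: Jj|jj
J/III-2 un II-1×II-2: Jj
⇒ J over [I-1,I-2,II-1,II-2,II-3,III-1,III-2]: 22 consistent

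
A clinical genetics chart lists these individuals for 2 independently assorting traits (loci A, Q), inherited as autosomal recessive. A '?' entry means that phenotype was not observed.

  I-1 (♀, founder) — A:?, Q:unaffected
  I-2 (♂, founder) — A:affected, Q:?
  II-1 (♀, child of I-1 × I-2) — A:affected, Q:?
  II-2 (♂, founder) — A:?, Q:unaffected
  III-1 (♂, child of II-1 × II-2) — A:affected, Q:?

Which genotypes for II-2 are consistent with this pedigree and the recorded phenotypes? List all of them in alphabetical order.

II-2 ∈ {Aa QQ, Aa Qq, aa QQ, aa Qq}

A/I-1 ? ·: Aa|aa
A/I-2 aff ·: aa
A/II-1 aff I-1×I-2: aa
A/II-2 ? ·: Aa|aa
A/III-1 aff II-1×II-2: aa
⇒ A over [I-1,I-2,II-1,II-2,III-1]: 4 consistent
Q/I-1 un ·: QQ|Qq
Q/I-2 ? ·: QQ|Qq|qq
Q/II-1 ? I-1×I-2: QQ|Qq|qq
Q/II-2 un ·: QQ|Qq
Q/III-1 ? II-1×II-2: QQ|Qq|qq
⇒ Q over [I-1,I-2,II-1,II-2,III-1]: 43 consistent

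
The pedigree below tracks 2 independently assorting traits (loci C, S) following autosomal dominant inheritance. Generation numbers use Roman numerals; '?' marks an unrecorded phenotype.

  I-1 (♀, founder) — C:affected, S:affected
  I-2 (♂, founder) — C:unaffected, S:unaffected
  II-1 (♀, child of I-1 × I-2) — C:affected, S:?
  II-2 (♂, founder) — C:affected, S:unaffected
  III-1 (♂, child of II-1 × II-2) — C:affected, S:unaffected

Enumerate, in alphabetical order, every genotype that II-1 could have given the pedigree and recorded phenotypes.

II-1 ∈ {Cc Ss, Cc ss}

C/I-1 aff ·: Cc|CC
C/I-2 un ·: cc
C/II-1 aff I-1×I-2: Cc
C/II-2 aff ·: Cc|CC
C/III-1 aff II-1×II-2: Cc|CC
⇒ C over [I-1,I-2,II-1,II-2,III-1]: 8 consistent
S/I-1 aff ·: Ss|SS
S/I-2 un ·: ss
S/II-1 ? I-1×I-2: ss|Ss
S/II-2 un ·: ss
S/III-1 un II-1×II-2: ss
⇒ S over [I-1,I-2,II-1,II-2,III-1]: 3 consistent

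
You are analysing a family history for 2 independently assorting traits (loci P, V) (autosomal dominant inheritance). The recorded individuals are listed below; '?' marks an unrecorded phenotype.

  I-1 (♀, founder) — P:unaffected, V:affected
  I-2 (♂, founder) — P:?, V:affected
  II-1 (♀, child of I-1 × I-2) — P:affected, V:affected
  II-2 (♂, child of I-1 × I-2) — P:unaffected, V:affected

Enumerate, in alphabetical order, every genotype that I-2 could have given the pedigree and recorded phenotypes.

I-2 ∈ {Pp VV, Pp Vv}

P/I-1 un ·: pp
P/I-2 ? ·: Pp
P/II-1 aff I-1×I-2: Pp
P/II-2 un I-1×I-2: pp
⇒ P over [I-1,I-2,II-1,II-2]: 1 consistent
V/I-1 aff ·: Vv|VV
V/I-2 aff ·: Vv|VV
V/II-1 aff I-1×I-2: Vv|VV
V/II-2 aff I-1×I-2: Vv|VV
⇒ V over [I-1,I-2,II-1,II-2]: 13 consistent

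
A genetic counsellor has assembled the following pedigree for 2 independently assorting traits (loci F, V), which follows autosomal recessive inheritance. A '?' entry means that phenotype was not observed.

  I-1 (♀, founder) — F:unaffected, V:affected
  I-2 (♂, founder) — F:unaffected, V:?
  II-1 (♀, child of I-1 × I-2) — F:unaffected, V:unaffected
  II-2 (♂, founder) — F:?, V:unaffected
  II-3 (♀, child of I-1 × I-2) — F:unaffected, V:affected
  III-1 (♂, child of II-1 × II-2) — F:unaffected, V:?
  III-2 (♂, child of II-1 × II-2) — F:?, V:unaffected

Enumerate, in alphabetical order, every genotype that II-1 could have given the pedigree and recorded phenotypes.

F/I-1 un ·: FF|Ff
F/I-2 un ·: FF|Ff
F/II-1 un I-1×I-2: FF|Ff
F/II-2 ? ·: FF|Ff|ff
F/II-3 un I-1×I-2: FF|Ff
F/III-1 un II-1×II-2: FF|Ff
F/III-2 ? II-1×II-2: FF|Ff|ff
⇒ F over [I-1,I-2,II-1,II-2,II-3,III-1,III-2]: 114 consistent
V/I-1 aff ·: vv
V/I-2 ? ·: Vv
V/II-1 un I-1×I-2: Vv
V/II-2 un ·: VV|Vv
V/II-3 aff I-1×I-2: vv
V/III-1 ? II-1×II-2: VV|Vv|vv
V/III-2 un II-1×II-2: VV|Vv
⇒ V over [I-1,I-2,II-1,II-2,II-3,III-1,III-2]: 10 consistent

II-1 ∈ {FF Vv, Ff Vv}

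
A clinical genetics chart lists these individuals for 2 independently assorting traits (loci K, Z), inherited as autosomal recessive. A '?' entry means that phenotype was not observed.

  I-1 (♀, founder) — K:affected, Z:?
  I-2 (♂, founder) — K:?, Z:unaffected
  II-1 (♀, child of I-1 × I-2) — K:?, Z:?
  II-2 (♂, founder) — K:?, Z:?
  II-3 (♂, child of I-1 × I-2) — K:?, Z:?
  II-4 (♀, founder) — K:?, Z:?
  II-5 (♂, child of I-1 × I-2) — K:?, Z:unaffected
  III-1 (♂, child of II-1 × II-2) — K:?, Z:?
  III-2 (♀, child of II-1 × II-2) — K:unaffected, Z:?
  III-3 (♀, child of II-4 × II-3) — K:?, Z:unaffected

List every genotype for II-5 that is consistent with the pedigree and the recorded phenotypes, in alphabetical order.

K/I-1 aff ·: kk
K/I-2 ? ·: KK|Kk|kk
K/II-1 ? I-1×I-2: Kk|kk
K/II-2 ? ·: KK|Kk|kk
K/II-3 ? I-1×I-2: Kk|kk
K/II-4 ? ·: KK|Kk|kk
K/II-5 ? I-1×I-2: Kk|kk
K/III-1 ? II-1×II-2: KK|Kk|kk
K/III-2 un II-1×II-2: KK|Kk
K/III-3 ? II-4×II-3: KK|Kk|kk
⇒ K over [I-1,I-2,II-1,II-2,II-3,II-4,II-5,III-1,III-2,III-3]: 426 consistent
Z/I-1 ? ·: ZZ|Zz|zz
Z/I-2 un ·: ZZ|Zz
Z/II-1 ? I-1×I-2: ZZ|Zz|zz
Z/II-2 ? ·: ZZ|Zz|zz
Z/II-3 ? I-1×I-2: ZZ|Zz|zz
Z/II-4 ? ·: ZZ|Zz|zz
Z/II-5 un I-1×I-2: ZZ|Zz
Z/III-1 ? II-1×II-2: ZZ|Zz|zz
Z/III-2 ? II-1×II-2: ZZ|Zz|zz
Z/III-3 un II-4×II-3: ZZ|Zz
⇒ Z over [I-1,I-2,II-1,II-2,II-3,II-4,II-5,III-1,III-2,III-3]: 1736 consistent

II-5 ∈ {Kk ZZ, Kk Zz, kk ZZ, kk Zz}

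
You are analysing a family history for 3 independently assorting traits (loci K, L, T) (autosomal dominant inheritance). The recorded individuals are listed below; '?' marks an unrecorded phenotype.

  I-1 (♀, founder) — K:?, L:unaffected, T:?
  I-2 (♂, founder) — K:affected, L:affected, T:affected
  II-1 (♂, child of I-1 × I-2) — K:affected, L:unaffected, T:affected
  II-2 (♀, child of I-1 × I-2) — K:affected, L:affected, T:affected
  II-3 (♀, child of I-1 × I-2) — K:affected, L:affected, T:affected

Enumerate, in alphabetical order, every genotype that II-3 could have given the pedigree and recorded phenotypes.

II-3 ∈ {KK Ll TT, KK Ll Tt, Kk Ll TT, Kk Ll Tt}

K/I-1 ? ·: kk|Kk|KK
K/I-2 aff ·: Kk|KK
K/II-1 aff I-1×I-2: Kk|KK
K/II-2 aff I-1×I-2: Kk|KK
K/II-3 aff I-1×I-2: Kk|KK
⇒ K over [I-1,I-2,II-1,II-2,II-3]: 27 consistent
L/I-1 un ·: ll
L/I-2 aff ·: Ll
L/II-1 un I-1×I-2: ll
L/II-2 aff I-1×I-2: Ll
L/II-3 aff I-1×I-2: Ll
⇒ L over [I-1,I-2,II-1,II-2,II-3]: 1 consistent
T/I-1 ? ·: tt|Tt|TT
T/I-2 aff ·: Tt|TT
T/II-1 aff I-1×I-2: Tt|TT
T/II-2 aff I-1×I-2: Tt|TT
T/II-3 aff I-1×I-2: Tt|TT
⇒ T over [I-1,I-2,II-1,II-2,II-3]: 27 consistent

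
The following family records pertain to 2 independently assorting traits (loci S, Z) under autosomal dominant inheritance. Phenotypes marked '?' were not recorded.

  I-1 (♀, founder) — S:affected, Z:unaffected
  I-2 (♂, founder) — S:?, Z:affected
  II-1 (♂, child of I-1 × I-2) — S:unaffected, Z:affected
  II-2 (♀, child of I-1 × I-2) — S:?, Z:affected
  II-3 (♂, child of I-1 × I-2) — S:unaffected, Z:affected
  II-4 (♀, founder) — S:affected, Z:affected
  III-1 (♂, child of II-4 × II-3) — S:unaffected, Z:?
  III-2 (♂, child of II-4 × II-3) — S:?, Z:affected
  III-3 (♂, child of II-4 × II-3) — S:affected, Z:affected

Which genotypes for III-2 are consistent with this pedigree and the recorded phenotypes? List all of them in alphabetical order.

S/I-1 aff ·: Ss
S/I-2 ? ·: ss|Ss
S/II-1 un I-1×I-2: ss
S/II-2 ? I-1×I-2: ss|Ss|SS
S/II-3 un I-1×I-2: ss
S/II-4 aff ·: Ss
S/III-1 un II-4×II-3: ss
S/III-2 ? II-4×II-3: ss|Ss
S/III-3 aff II-4×II-3: Ss
⇒ S over [I-1,I-2,II-1,II-2,II-3,II-4,III-1,III-2,III-3]: 10 consistent
Z/I-1 un ·: zz
Z/I-2 aff ·: Zz|ZZ
Z/II-1 aff I-1×I-2: Zz
Z/II-2 aff I-1×I-2: Zz
Z/II-3 aff I-1×I-2: Zz
Z/II-4 aff ·: Zz|ZZ
Z/III-1 ? II-4×II-3: zz|Zz|ZZ
Z/III-2 aff II-4×II-3: Zz|ZZ
Z/III-3 aff II-4×II-3: Zz|ZZ
⇒ Z over [I-1,I-2,II-1,II-2,II-3,II-4,III-1,III-2,III-3]: 40 consistent

III-2 ∈ {Ss ZZ, Ss Zz, ss ZZ, ss Zz}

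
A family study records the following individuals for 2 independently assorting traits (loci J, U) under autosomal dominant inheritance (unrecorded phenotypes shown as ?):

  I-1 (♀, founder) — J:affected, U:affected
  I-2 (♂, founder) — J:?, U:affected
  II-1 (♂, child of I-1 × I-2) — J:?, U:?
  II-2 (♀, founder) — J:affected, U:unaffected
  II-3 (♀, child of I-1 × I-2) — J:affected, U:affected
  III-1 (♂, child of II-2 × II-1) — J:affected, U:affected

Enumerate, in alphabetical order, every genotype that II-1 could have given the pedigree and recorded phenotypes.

J/I-1 aff ·: Jj|JJ
J/I-2 ? ·: jj|Jj|JJ
J/II-1 ? I-1×I-2: jj|Jj|JJ
J/II-2 aff ·: Jj|JJ
J/II-3 aff I-1×I-2: Jj|JJ
J/III-1 aff II-2×II-1: Jj|JJ
⇒ J over [I-1,I-2,II-1,II-2,II-3,III-1]: 59 consistent
U/I-1 aff ·: Uu|UU
U/I-2 aff ·: Uu|UU
U/II-1 ? I-1×I-2: Uu|UU
U/II-2 un ·: uu
U/II-3 aff I-1×I-2: Uu|UU
U/III-1 aff II-2×II-1: Uu
⇒ U over [I-1,I-2,II-1,II-2,II-3,III-1]: 13 consistent

II-1 ∈ {JJ UU, JJ Uu, Jj UU, Jj Uu, jj UU, jj Uu}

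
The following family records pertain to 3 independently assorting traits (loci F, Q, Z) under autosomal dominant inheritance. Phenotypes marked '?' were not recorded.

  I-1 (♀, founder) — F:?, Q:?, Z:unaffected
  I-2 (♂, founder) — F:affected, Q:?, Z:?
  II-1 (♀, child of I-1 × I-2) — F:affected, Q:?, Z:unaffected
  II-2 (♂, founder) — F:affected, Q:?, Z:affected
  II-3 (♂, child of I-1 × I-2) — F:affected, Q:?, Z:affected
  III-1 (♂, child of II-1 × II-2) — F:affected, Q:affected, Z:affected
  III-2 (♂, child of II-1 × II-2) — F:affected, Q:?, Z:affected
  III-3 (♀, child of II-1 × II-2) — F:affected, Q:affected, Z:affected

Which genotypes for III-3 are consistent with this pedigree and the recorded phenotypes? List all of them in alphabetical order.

III-3 ∈ {FF QQ Zz, FF Qq Zz, Ff QQ Zz, Ff Qq Zz}

F/I-1 ? ·: ff|Ff|FF
F/I-2 aff ·: Ff|FF
F/II-1 aff I-1×I-2: Ff|FF
F/II-2 aff ·: Ff|FF
F/II-3 aff I-1×I-2: Ff|FF
F/III-1 aff II-1×II-2: Ff|FF
F/III-2 aff II-1×II-2: Ff|FF
F/III-3 aff II-1×II-2: Ff|FF
⇒ F over [I-1,I-2,II-1,II-2,II-3,III-1,III-2,III-3]: 191 consistent
Q/I-1 ? ·: qq|Qq|QQ
Q/I-2 ? ·: qq|Qq|QQ
Q/II-1 ? I-1×I-2: qq|Qq|QQ
Q/II-2 ? ·: qq|Qq|QQ
Q/II-3 ? I-1×I-2: qq|Qq|QQ
Q/III-1 aff II-1×II-2: Qq|QQ
Q/III-2 ? II-1×II-2: qq|Qq|QQ
Q/III-3 aff II-1×II-2: Qq|QQ
⇒ Q over [I-1,I-2,II-1,II-2,II-3,III-1,III-2,III-3]: 390 consistent
Z/I-1 un ·: zz
Z/I-2 ? ·: Zz
Z/II-1 un I-1×I-2: zz
Z/II-2 aff ·: Zz|ZZ
Z/II-3 aff I-1×I-2: Zz
Z/III-1 aff II-1×II-2: Zz
Z/III-2 aff II-1×II-2: Zz
Z/III-3 aff II-1×II-2: Zz
⇒ Z over [I-1,I-2,II-1,II-2,II-3,III-1,III-2,III-3]: 2 consistent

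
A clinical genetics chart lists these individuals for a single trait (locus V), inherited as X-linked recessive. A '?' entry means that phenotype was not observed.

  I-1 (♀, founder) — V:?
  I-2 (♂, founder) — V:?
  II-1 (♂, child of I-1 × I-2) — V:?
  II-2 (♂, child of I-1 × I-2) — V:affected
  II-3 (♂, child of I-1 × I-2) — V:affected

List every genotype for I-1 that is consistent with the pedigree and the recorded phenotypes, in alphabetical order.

V/I-1 ? ·: X^VX^v|X^vX^v
V/I-2 ? ·: X^VY|X^vY
V/II-1 ? I-1×I-2: X^VY|X^vY
V/II-2 aff I-1×I-2: X^vY
V/II-3 aff I-1×I-2: X^vY
⇒ V over [I-1,I-2,II-1,II-2,II-3]: 6 consistent

I-1 ∈ {X^VX^v, X^vX^v}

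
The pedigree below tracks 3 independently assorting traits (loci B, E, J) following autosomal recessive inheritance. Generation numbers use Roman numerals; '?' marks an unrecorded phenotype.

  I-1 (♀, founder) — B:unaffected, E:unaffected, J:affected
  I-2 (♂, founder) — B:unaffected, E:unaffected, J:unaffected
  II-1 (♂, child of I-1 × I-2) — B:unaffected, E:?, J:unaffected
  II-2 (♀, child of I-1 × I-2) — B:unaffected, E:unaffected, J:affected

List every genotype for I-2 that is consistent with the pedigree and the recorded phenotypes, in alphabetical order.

I-2 ∈ {BB EE Jj, BB Ee Jj, Bb EE Jj, Bb Ee Jj}

B/I-1 un ·: BB|Bb
B/I-2 un ·: BB|Bb
B/II-1 un I-1×I-2: BB|Bb
B/II-2 un I-1×I-2: BB|Bb
⇒ B over [I-1,I-2,II-1,II-2]: 13 consistent
E/I-1 un ·: EE|Ee
E/I-2 un ·: EE|Ee
E/II-1 ? I-1×I-2: EE|Ee|ee
E/II-2 un I-1×I-2: EE|Ee
⇒ E over [I-1,I-2,II-1,II-2]: 15 consistent
J/I-1 aff ·: jj
J/I-2 un ·: Jj
J/II-1 un I-1×I-2: Jj
J/II-2 aff I-1×I-2: jj
⇒ J over [I-1,I-2,II-1,II-2]: 1 consistent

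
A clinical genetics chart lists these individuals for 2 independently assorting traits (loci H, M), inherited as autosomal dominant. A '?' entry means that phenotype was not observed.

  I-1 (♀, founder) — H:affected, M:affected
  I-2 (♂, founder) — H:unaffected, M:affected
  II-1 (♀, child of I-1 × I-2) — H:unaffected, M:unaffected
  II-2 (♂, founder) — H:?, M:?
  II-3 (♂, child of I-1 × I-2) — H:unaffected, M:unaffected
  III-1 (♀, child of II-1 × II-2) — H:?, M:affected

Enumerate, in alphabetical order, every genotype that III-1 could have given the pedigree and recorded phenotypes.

H/I-1 aff ·: Hh
H/I-2 un ·: hh
H/II-1 un I-1×I-2: hh
H/II-2 ? ·: hh|Hh|HH
H/II-3 un I-1×I-2: hh
H/III-1 ? II-1×II-2: hh|Hh
⇒ H over [I-1,I-2,II-1,II-2,II-3,III-1]: 4 consistent
M/I-1 aff ·: Mm
M/I-2 aff ·: Mm
M/II-1 un I-1×I-2: mm
M/II-2 ? ·: Mm|MM
M/II-3 un I-1×I-2: mm
M/III-1 aff II-1×II-2: Mm
⇒ M over [I-1,I-2,II-1,II-2,II-3,III-1]: 2 consistent

III-1 ∈ {Hh Mm, hh Mm}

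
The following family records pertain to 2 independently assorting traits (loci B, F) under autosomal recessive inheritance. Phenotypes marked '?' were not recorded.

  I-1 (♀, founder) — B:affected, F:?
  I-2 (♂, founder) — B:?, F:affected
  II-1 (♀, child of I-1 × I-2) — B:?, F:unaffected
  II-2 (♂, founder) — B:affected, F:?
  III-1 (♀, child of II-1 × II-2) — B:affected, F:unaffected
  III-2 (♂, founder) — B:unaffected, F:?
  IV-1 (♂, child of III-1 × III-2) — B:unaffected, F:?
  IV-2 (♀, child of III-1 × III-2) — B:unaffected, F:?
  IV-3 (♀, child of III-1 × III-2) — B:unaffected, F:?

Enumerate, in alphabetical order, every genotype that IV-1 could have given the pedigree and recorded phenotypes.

IV-1 ∈ {Bb FF, Bb Ff, Bb ff}

B/I-1 aff ·: bb
B/I-2 ? ·: BB|Bb|bb
B/II-1 ? I-1×I-2: Bb|bb
B/II-2 aff ·: bb
B/III-1 aff II-1×II-2: bb
B/III-2 un ·: BB|Bb
B/IV-1 un III-1×III-2: Bb
B/IV-2 un III-1×III-2: Bb
B/IV-3 un III-1×III-2: Bb
⇒ B over [I-1,I-2,II-1,II-2,III-1,III-2,IV-1,IV-2,IV-3]: 8 consistent
F/I-1 ? ·: FF|Ff
F/I-2 aff ·: ff
F/II-1 un I-1×I-2: Ff
F/II-2 ? ·: FF|Ff|ff
F/III-1 un II-1×II-2: FF|Ff
F/III-2 ? ·: FF|Ff|ff
F/IV-1 ? III-1×III-2: FF|Ff|ff
F/IV-2 ? III-1×III-2: FF|Ff|ff
F/IV-3 ? III-1×III-2: FF|Ff|ff
⇒ F over [I-1,I-2,II-1,II-2,III-1,III-2,IV-1,IV-2,IV-3]: 298 consistent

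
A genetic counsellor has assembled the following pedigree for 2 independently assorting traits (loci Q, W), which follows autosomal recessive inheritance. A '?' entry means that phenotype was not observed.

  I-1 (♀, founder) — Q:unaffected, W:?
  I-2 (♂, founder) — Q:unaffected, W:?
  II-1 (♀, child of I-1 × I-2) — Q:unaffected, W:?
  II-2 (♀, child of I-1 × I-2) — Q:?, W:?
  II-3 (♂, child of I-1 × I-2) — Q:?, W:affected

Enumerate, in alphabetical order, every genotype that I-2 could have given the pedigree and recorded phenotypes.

I-2 ∈ {QQ Ww, QQ ww, Qq Ww, Qq ww}

Q/I-1 un ·: QQ|Qq
Q/I-2 un ·: QQ|Qq
Q/II-1 un I-1×I-2: QQ|Qq
Q/II-2 ? I-1×I-2: QQ|Qq|qq
Q/II-3 ? I-1×I-2: QQ|Qq|qq
⇒ Q over [I-1,I-2,II-1,II-2,II-3]: 35 consistent
W/I-1 ? ·: Ww|ww
W/I-2 ? ·: Ww|ww
W/II-1 ? I-1×I-2: WW|Ww|ww
W/II-2 ? I-1×I-2: WW|Ww|ww
W/II-3 aff I-1×I-2: ww
⇒ W over [I-1,I-2,II-1,II-2,II-3]: 18 consistent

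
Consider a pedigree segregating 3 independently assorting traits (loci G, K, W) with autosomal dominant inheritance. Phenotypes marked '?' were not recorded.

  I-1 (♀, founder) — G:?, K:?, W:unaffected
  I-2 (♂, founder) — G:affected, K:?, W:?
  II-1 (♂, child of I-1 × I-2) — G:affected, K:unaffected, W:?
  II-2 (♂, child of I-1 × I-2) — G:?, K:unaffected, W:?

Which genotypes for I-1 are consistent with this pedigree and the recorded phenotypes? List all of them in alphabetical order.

G/I-1 ? ·: gg|Gg|GG
G/I-2 aff ·: Gg|GG
G/II-1 aff I-1×I-2: Gg|GG
G/II-2 ? I-1×I-2: gg|Gg|GG
⇒ G over [I-1,I-2,II-1,II-2]: 18 consistent
K/I-1 ? ·: kk|Kk
K/I-2 ? ·: kk|Kk
K/II-1 un I-1×I-2: kk
K/II-2 un I-1×I-2: kk
⇒ K over [I-1,I-2,II-1,II-2]: 4 consistent
W/I-1 un ·: ww
W/I-2 ? ·: ww|Ww|WW
W/II-1 ? I-1×I-2: ww|Ww
W/II-2 ? I-1×I-2: ww|Ww
⇒ W over [I-1,I-2,II-1,II-2]: 6 consistent

I-1 ∈ {GG Kk ww, GG kk ww, Gg Kk ww, Gg kk ww, gg Kk ww, gg kk ww}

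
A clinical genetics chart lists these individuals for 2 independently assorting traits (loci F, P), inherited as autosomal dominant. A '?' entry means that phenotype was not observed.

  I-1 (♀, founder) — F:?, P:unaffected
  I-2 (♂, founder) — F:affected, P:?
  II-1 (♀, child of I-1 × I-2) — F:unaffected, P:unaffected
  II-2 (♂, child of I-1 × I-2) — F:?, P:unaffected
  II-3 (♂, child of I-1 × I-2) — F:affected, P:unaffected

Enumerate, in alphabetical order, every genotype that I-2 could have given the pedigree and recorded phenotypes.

I-2 ∈ {Ff Pp, Ff pp}

F/I-1 ? ·: ff|Ff
F/I-2 aff ·: Ff
F/II-1 un I-1×I-2: ff
F/II-2 ? I-1×I-2: ff|Ff|FF
F/II-3 aff I-1×I-2: Ff|FF
⇒ F over [I-1,I-2,II-1,II-2,II-3]: 8 consistent
P/I-1 un ·: pp
P/I-2 ? ·: pp|Pp
P/II-1 un I-1×I-2: pp
P/II-2 un I-1×I-2: pp
P/II-3 un I-1×I-2: pp
⇒ P over [I-1,I-2,II-1,II-2,II-3]: 2 consistent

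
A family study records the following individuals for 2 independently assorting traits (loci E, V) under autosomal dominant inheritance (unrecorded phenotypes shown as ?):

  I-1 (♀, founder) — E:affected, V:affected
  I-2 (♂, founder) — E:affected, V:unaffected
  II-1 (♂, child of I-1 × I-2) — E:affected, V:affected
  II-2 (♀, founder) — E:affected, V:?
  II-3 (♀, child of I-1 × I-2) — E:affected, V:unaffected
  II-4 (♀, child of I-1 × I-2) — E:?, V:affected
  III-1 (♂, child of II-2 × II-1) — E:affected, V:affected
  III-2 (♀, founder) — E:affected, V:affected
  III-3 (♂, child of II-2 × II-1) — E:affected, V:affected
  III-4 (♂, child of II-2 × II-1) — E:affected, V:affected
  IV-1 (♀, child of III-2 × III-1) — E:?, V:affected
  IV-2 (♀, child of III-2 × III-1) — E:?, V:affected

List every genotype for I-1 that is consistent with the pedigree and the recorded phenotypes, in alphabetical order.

I-1 ∈ {EE Vv, Ee Vv}

E/I-1 aff ·: Ee|EE
E/I-2 aff ·: Ee|EE
E/II-1 aff I-1×I-2: Ee|EE
E/II-2 aff ·: Ee|EE
E/II-3 aff I-1×I-2: Ee|EE
E/II-4 ? I-1×I-2: ee|Ee|EE
E/III-1 aff II-2×II-1: Ee|EE
E/III-2 aff ·: Ee|EE
E/III-3 aff II-2×II-1: Ee|EE
E/III-4 aff II-2×II-1: Ee|EE
E/IV-1 ? III-2×III-1: ee|Ee|EE
E/IV-2 ? III-2×III-1: ee|Ee|EE
⇒ E over [I-1,I-2,II-1,II-2,II-3,II-4,III-1,III-2,III-3,III-4,IV-1,IV-2]: 3171 consistent
V/I-1 aff ·: Vv
V/I-2 un ·: vv
V/II-1 aff I-1×I-2: Vv
V/II-2 ? ·: vv|Vv|VV
V/II-3 un I-1×I-2: vv
V/II-4 aff I-1×I-2: Vv
V/III-1 aff II-2×II-1: Vv|VV
V/III-2 aff ·: Vv|VV
V/III-3 aff II-2×II-1: Vv|VV
V/III-4 aff II-2×II-1: Vv|VV
V/IV-1 aff III-2×III-1: Vv|VV
V/IV-2 aff III-2×III-1: Vv|VV
⇒ V over [I-1,I-2,II-1,II-2,II-3,II-4,III-1,III-2,III-3,III-4,IV-1,IV-2]: 112 consistent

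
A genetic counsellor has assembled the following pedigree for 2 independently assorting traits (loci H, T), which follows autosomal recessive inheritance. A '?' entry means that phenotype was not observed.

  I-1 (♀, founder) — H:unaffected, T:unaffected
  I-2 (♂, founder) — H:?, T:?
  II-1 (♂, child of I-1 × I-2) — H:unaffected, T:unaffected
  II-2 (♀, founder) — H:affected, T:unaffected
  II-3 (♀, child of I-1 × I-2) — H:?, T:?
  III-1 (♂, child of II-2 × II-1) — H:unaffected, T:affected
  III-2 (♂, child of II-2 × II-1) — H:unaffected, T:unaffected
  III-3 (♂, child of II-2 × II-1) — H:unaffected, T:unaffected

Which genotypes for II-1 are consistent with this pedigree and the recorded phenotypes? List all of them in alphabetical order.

II-1 ∈ {HH Tt, Hh Tt}

H/I-1 un ·: HH|Hh
H/I-2 ? ·: HH|Hh|hh
H/II-1 un I-1×I-2: HH|Hh
H/II-2 aff ·: hh
H/II-3 ? I-1×I-2: HH|Hh|hh
H/III-1 un II-2×II-1: Hh
H/III-2 un II-2×II-1: Hh
H/III-3 un II-2×II-1: Hh
⇒ H over [I-1,I-2,II-1,II-2,II-3,III-1,III-2,III-3]: 18 consistent
T/I-1 un ·: TT|Tt
T/I-2 ? ·: TT|Tt|tt
T/II-1 un I-1×I-2: Tt
T/II-2 un ·: Tt
T/II-3 ? I-1×I-2: TT|Tt|tt
T/III-1 aff II-2×II-1: tt
T/III-2 un II-2×II-1: TT|Tt
T/III-3 un II-2×II-1: TT|Tt
⇒ T over [I-1,I-2,II-1,II-2,II-3,III-1,III-2,III-3]: 40 consistent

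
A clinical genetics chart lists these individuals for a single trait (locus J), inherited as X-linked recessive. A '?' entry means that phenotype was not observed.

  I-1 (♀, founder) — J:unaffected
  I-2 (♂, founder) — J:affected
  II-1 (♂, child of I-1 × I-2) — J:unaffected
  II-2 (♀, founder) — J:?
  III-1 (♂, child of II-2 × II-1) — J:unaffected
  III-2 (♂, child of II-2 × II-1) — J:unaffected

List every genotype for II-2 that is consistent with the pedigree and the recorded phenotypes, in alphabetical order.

II-2 ∈ {X^JX^J, X^JX^j}

J/I-1 un ·: X^JX^J|X^JX^j
J/I-2 aff ·: X^jY
J/II-1 un I-1×I-2: X^JY
J/II-2 ? ·: X^JX^J|X^JX^j
J/III-1 un II-2×II-1: X^JY
J/III-2 un II-2×II-1: X^JY
⇒ J over [I-1,I-2,II-1,II-2,III-1,III-2]: 4 consistent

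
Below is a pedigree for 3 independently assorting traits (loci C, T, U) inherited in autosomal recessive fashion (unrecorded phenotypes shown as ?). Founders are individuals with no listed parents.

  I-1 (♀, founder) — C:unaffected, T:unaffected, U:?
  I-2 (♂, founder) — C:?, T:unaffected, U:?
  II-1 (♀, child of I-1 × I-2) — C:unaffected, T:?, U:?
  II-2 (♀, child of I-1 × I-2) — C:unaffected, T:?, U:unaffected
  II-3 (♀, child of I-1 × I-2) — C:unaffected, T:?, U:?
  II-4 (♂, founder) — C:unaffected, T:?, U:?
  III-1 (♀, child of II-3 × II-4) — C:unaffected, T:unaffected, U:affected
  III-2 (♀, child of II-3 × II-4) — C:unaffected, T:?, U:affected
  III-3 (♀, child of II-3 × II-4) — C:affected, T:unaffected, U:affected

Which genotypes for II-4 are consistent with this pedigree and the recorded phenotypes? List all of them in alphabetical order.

II-4 ∈ {Cc TT Uu, Cc TT uu, Cc Tt Uu, Cc Tt uu, Cc tt Uu, Cc tt uu}

C/I-1 un ·: CC|Cc
C/I-2 ? ·: CC|Cc|cc
C/II-1 un I-1×I-2: CC|Cc
C/II-2 un I-1×I-2: CC|Cc
C/II-3 un I-1×I-2: Cc
C/II-4 un ·: Cc
C/III-1 un II-3×II-4: CC|Cc
C/III-2 un II-3×II-4: CC|Cc
C/III-3 aff II-3×II-4: cc
⇒ C over [I-1,I-2,II-1,II-2,II-3,II-4,III-1,III-2,III-3]: 56 consistent
T/I-1 un ·: TT|Tt
T/I-2 un ·: TT|Tt
T/II-1 ? I-1×I-2: TT|Tt|tt
T/II-2 ? I-1×I-2: TT|Tt|tt
T/II-3 ? I-1×I-2: TT|Tt|tt
T/II-4 ? ·: TT|Tt|tt
T/III-1 un II-3×II-4: TT|Tt
T/III-2 ? II-3×II-4: TT|Tt|tt
T/III-3 un II-3×II-4: TT|Tt
⇒ T over [I-1,I-2,II-1,II-2,II-3,II-4,III-1,III-2,III-3]: 581 consistent
U/I-1 ? ·: UU|Uu|uu
U/I-2 ? ·: UU|Uu|uu
U/II-1 ? I-1×I-2: UU|Uu|uu
U/II-2 un I-1×I-2: UU|Uu
U/II-3 ? I-1×I-2: Uu|uu
U/II-4 ? ·: Uu|uu
U/III-1 aff II-3×II-4: uu
U/III-2 aff II-3×II-4: uu
U/III-3 aff II-3×II-4: uu
⇒ U over [I-1,I-2,II-1,II-2,II-3,II-4,III-1,III-2,III-3]: 60 consistent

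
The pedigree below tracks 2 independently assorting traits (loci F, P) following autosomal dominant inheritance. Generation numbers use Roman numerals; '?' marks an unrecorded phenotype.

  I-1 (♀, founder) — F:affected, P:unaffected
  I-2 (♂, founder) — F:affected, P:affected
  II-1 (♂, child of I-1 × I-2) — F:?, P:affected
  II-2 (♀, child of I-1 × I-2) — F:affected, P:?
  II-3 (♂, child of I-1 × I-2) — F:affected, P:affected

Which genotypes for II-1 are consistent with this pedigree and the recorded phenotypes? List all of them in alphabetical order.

F/I-1 aff ·: Ff|FF
F/I-2 aff ·: Ff|FF
F/II-1 ? I-1×I-2: ff|Ff|FF
F/II-2 aff I-1×I-2: Ff|FF
F/II-3 aff I-1×I-2: Ff|FF
⇒ F over [I-1,I-2,II-1,II-2,II-3]: 29 consistent
P/I-1 un ·: pp
P/I-2 aff ·: Pp|PP
P/II-1 aff I-1×I-2: Pp
P/II-2 ? I-1×I-2: pp|Pp
P/II-3 aff I-1×I-2: Pp
⇒ P over [I-1,I-2,II-1,II-2,II-3]: 3 consistent

II-1 ∈ {FF Pp, Ff Pp, ff Pp}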